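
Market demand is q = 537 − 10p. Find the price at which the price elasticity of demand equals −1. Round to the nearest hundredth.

26.85

For linear demand q = a − bp, E = −bp/(a − bp). |E| = 1 ⇒ bp = a − bp ⇒ p = a/(2b).
p = 537/(2·10) = 26.85.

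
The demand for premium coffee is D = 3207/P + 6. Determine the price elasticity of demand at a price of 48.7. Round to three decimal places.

-0.916

At P = 48.7, D = 71.8522.
dD/dP = −3207/P² = −1.3522.
Point elasticity E = (dD/dP)·(P/D) = -1.3522 × 48.7/71.8522 ≈ -0.916.
|E| < 1, so demand is inelastic at this price.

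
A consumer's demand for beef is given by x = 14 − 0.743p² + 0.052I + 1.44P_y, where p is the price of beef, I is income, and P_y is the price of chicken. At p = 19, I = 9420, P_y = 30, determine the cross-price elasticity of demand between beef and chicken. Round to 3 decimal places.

0.155

At the given point, x = 14 − 0.743(19)² + 0.052(9420) + 1.44(30) = 14 − 268.223 + 489.84 + 43.2 = 278.817.
∂x/∂P_y = +1.44, so E_xy = 1.44·(30/278.817) ≈ 0.155.
E_xy > 0: the goods are substitutes.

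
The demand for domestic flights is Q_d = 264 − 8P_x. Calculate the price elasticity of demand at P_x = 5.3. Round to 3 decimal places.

At P_x = 5.3, Q_d = 221.6.
dQ_d/dP_x = −8.
Point elasticity E = (dQ_d/dP_x)·(P_x/Q_d) = -8 × 5.3/221.6 ≈ -0.191.
|E| < 1, so demand is inelastic at this price.

-0.191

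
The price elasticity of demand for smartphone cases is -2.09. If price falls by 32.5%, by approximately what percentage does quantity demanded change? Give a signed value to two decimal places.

67.93

%ΔQ ≈ E × %ΔP = (-2.09) × (-32.5%) ≈ 67.93%.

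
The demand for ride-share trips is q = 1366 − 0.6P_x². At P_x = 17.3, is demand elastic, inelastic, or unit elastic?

inelastic

At P_x = 17.3, q = 1186.426.
dq/dP_x = −2·0.6·P_x = −20.76.
Point elasticity E = (dq/dP_x)·(P_x/q) = -20.76 × 17.3/1186.426 ≈ -0.303.
|E| ≈ 0.303 < 1, so demand is inelastic.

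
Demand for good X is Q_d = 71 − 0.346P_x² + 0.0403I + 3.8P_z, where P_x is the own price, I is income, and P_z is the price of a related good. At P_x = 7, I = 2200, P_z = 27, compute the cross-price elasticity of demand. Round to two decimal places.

0.42

Substituting, Q_d = 71 − 0.346(7)² + 0.0403(2200) + 3.8(27) = 71 − 16.954 + 88.66 + 102.6 = 245.306.
∂Q_d/∂P_z = +3.8, so E_xy = 3.8·(27/245.306) ≈ 0.42.
E_xy > 0: the goods are substitutes.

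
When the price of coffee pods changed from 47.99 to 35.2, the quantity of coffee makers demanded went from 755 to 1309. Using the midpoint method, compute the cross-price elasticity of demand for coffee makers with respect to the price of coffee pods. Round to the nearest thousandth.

-1.746

%ΔQ_x = (1309 − 755)/[(755+1309)/2] = 554/1032 ≈ 0.5368.
%ΔP_y = (35.2 − 47.99)/[(47.99+35.2)/2] ≈ -0.3075.
E_xy = 0.5368/-0.3075 ≈ -1.746.
E_xy < 0, so coffee makers and coffee pods are complements.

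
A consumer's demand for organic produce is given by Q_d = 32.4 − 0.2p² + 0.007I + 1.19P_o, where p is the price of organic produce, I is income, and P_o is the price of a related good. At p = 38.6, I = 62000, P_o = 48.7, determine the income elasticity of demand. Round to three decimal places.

1.917

First evaluate Q_d: 32.4 − 0.2(38.6)² + 0.007(62000) + 1.19(48.7) = 32.4 − 297.992 + 434 + 57.953 = 226.361.
∂Q_d/∂I = +0.007, so E_I = 0.007·(62000/226.361) ≈ 1.917.
E_I > 1: normal good (luxury).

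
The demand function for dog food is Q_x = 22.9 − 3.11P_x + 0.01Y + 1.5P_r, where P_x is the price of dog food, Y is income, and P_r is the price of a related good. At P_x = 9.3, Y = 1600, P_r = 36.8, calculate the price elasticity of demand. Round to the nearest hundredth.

-0.44

At the given point, Q_x = 22.9 − 3.11(9.3) + 0.01(1600) + 1.5(36.8) = 22.9 − 28.923 + 16 + 55.2 = 65.177.
∂Q_x/∂P_x = −3.11, so E_p = (−3.11)·(9.3/65.177) ≈ -0.44.
|E_p| < 1: demand is inelastic.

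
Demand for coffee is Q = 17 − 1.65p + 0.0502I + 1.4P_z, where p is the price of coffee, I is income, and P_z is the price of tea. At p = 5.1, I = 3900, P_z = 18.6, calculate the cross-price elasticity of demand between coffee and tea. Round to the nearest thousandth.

0.113

Q = 17 − 1.65(5.1) + 0.0502(3900) + 1.4(18.6) = 17 − 8.415 + 195.78 + 26.04 = 230.405.
∂Q/∂P_z = +1.4, so E_xy = 1.4·(18.6/230.405) ≈ 0.113.
E_xy > 0: the goods are substitutes.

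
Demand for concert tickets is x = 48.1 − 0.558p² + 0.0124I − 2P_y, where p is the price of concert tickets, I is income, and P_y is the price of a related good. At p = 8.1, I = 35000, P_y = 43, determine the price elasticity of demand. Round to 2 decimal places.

-0.20

Substituting, x = 48.1 − 0.558(8.1)² + 0.0124(35000) − 2(43) = 48.1 − 36.6104 + 434 − 86 = 359.4896.
∂x/∂p = −2·0.558·p = -9.0396, so E_p = -9.0396·(8.1/359.4896) ≈ -0.20.
|E_p| < 1: demand is inelastic.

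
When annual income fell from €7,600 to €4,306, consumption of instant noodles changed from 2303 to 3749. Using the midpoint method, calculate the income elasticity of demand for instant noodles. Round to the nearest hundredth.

%ΔQ = (3749 − 2303)/[(2303+3749)/2] = 1446/3026 ≈ 0.4779.
%ΔY = (4,306 − 7,600)/[(7,600+4,306)/2] = -3294/5953 ≈ -0.5533.
E_I = %ΔQ/%ΔY ≈ -0.86.
E_I < 0: inferior good.

-0.86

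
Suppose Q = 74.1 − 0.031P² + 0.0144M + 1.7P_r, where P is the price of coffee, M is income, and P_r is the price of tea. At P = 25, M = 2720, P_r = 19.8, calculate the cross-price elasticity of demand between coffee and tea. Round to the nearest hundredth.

0.26

Substituting, Q = 74.1 − 0.031(25)² + 0.0144(2720) + 1.7(19.8) = 74.1 − 19.375 + 39.168 + 33.66 = 127.553.
∂Q/∂P_r = +1.7, so E_xy = 1.7·(19.8/127.553) ≈ 0.26.
E_xy > 0: the goods are substitutes.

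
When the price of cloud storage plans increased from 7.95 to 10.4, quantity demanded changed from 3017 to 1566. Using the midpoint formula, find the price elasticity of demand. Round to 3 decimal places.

-2.371

%ΔQ = (1566 − 3017)/[(3017 + 1566)/2] = -1451/2291.5 ≈ -0.6332.
%ΔP = (10.4 − 7.95)/[(7.95 + 10.4)/2] = 2.45/9.175 ≈ 0.2670.
Arc elasticity E = %ΔQ/%ΔP ≈ -0.6332/0.2670 ≈ -2.371.
|E| > 1: demand is elastic over this range.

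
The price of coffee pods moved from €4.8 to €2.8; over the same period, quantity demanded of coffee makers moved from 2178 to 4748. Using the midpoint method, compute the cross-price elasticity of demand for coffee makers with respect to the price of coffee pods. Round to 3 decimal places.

-1.410

%ΔQ_x = (4748 − 2178)/[(2178+4748)/2] = 2570/3463 ≈ 0.7421.
%ΔP_y = (2.8 − 4.8)/[(4.8+2.8)/2] ≈ -0.5263.
E_xy = 0.7421/-0.5263 ≈ -1.410.
E_xy < 0, so coffee makers and coffee pods are complements.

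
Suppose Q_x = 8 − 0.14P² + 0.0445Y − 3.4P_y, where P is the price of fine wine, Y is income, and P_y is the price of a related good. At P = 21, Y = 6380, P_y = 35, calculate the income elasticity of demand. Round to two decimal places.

2.55

At the given point, Q_x = 8 − 0.14(21)² + 0.0445(6380) − 3.4(35) = 8 − 61.74 + 283.91 − 119 = 111.17.
∂Q_x/∂Y = +0.0445, so E_I = 0.0445·(6380/111.17) ≈ 2.55.
E_I > 1: normal good (luxury).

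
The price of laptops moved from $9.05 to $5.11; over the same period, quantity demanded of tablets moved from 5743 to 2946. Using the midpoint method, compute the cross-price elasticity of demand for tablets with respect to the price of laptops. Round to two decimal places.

%ΔQ_x = (2946 − 5743)/[(5743+2946)/2] = -2797/4344.5 ≈ -0.6438.
%ΔP_y = (5.11 − 9.05)/[(9.05+5.11)/2] ≈ -0.5565.
E_xy = -0.6438/-0.5565 ≈ 1.16.
E_xy > 0, so tablets and laptops are substitutes.

1.16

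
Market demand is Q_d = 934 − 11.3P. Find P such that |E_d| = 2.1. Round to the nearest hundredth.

Set −bP/(a − bP) = −2.1 ⇒ bP = 2.1(a − bP) ⇒ bP(1+2.1) = 2.1·a.
P = 2.1·934/(11.3·3.1) ≈ 55.99.

55.99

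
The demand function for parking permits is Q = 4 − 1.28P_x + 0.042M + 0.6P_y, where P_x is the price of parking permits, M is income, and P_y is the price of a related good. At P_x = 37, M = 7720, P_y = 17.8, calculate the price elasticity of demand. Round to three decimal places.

Evaluating quantity at (P_x, M, P_y) gives Q = 4 − 1.28(37) + 0.042(7720) + 0.6(17.8) = 4 − 47.36 + 324.24 + 10.68 = 291.56.
∂Q/∂P_x = −1.28, so E_p = (−1.28)·(37/291.56) ≈ -0.162.
|E_p| < 1: demand is inelastic.

-0.162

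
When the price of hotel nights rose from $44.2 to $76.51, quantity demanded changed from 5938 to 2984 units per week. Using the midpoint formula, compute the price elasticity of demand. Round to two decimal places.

-1.24

%ΔQ = (2984 − 5938)/[(5938 + 2984)/2] = -2954/4461 ≈ -0.6622.
%ΔP = (76.51 − 44.2)/[(44.2 + 76.51)/2] = 32.31/60.355 ≈ 0.5353.
Arc elasticity E = %ΔQ/%ΔP ≈ -0.6622/0.5353 ≈ -1.24.
|E| > 1: demand is elastic over this range.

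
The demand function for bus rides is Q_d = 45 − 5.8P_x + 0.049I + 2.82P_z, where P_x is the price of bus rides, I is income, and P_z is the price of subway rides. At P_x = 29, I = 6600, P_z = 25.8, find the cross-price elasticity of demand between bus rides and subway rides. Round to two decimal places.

0.27

Substituting, Q_d = 45 − 5.8(29) + 0.049(6600) + 2.82(25.8) = 45 − 168.2 + 323.4 + 72.756 = 272.956.
∂Q_d/∂P_z = +2.82, so E_xy = 2.82·(25.8/272.956) ≈ 0.27.
E_xy > 0: the goods are substitutes.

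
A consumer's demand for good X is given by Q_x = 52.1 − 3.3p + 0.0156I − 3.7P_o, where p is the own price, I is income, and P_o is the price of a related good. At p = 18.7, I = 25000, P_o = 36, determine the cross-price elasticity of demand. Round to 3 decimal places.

-0.539

At the given point, Q_x = 52.1 − 3.3(18.7) + 0.0156(25000) − 3.7(36) = 52.1 − 61.71 + 390 − 133.2 = 247.19.
∂Q_x/∂P_o = −3.7, so E_xy = -3.7·(36/247.19) ≈ -0.539.
E_xy < 0: the goods are complements.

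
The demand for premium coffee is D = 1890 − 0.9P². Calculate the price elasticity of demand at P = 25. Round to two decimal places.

At P = 25, D = 1327.5.
dD/dP = −2·0.9·P = −45.
Point elasticity E = (dD/dP)·(P/D) = -45 × 25/1327.5 ≈ -0.85.
|E| < 1, so demand is inelastic at this price.

-0.85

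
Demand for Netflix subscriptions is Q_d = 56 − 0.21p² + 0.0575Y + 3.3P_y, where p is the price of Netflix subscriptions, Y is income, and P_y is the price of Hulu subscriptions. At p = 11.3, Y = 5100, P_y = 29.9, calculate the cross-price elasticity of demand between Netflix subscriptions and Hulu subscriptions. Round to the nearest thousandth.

0.234

Q_d = 56 − 0.21(11.3)² + 0.0575(5100) + 3.3(29.9) = 56 − 26.8149 + 293.25 + 98.67 = 421.1051.
∂Q_d/∂P_y = +3.3, so E_xy = 3.3·(29.9/421.1051) ≈ 0.234.
E_xy > 0: the goods are substitutes.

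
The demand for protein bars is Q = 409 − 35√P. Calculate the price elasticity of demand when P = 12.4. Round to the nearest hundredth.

-0.22

At P = 12.4, Q = 285.7523.
dQ/dP = −35/(2√P) = −35/(2·3.5214).
Point elasticity E = (dQ/dP)·(P/Q) = -4.9697 × 12.4/285.7523 ≈ -0.22.
|E| < 1, so demand is inelastic at this price.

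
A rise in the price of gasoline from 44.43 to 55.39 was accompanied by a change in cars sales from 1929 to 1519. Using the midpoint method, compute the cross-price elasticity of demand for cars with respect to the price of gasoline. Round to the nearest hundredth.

-1.08

%ΔQ_x = (1519 − 1929)/[(1929+1519)/2] = -410/1724 ≈ -0.2378.
%ΔP_y = (55.39 − 44.43)/[(44.43+55.39)/2] ≈ 0.2196.
E_xy = -0.2378/0.2196 ≈ -1.08.
E_xy < 0, so cars and gasoline are complements.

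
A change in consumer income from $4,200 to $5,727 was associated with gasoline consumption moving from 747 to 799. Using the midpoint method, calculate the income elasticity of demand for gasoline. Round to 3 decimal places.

0.219

%ΔQ = (799 − 747)/[(747+799)/2] = 52/773 ≈ 0.0673.
%ΔY = (5,727 − 4,200)/[(4,200+5,727)/2] = 1527/4963.5 ≈ 0.3076.
E_I = %ΔQ/%ΔY ≈ 0.219.
E_I ∈ (0,1): normal good (necessity).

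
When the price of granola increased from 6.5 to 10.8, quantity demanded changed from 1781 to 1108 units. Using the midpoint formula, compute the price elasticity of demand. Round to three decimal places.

%Δq = (1108 − 1781)/[(1781 + 1108)/2] = -673/1444.5 ≈ -0.4659.
%Δp = (10.8 − 6.5)/[(6.5 + 10.8)/2] = 4.3/8.65 ≈ 0.4971.
Arc elasticity E = %Δq/%Δp ≈ -0.4659/0.4971 ≈ -0.937.
|E| < 1: demand is inelastic over this range.

-0.937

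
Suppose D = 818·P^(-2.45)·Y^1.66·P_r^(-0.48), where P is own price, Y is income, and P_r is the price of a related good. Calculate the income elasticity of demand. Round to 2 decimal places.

1.66

For a Cobb–Douglas (constant-elasticity) form D = A·Y^α·…, the elasticity with respect to Y equals the exponent α at every point.
Here the exponent on Y is 1.66, so the income elasticity of demand is 1.66.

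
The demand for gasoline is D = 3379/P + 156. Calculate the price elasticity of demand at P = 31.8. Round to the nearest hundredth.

-0.41

At P = 31.8, D = 262.2579.
dD/dP = −3379/P² = −3.3414.
Point elasticity E = (dD/dP)·(P/D) = -3.3414 × 31.8/262.2579 ≈ -0.41.
|E| < 1, so demand is inelastic at this price.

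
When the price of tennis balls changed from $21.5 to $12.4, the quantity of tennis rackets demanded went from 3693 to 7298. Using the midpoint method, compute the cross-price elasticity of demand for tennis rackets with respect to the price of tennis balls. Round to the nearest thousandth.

-1.222

%ΔQ_x = (7298 − 3693)/[(3693+7298)/2] = 3605/5495.5 ≈ 0.6560.
%ΔP_y = (12.4 − 21.5)/[(21.5+12.4)/2] ≈ -0.5369.
E_xy = 0.6560/-0.5369 ≈ -1.222.
E_xy < 0, so tennis rackets and tennis balls are complements.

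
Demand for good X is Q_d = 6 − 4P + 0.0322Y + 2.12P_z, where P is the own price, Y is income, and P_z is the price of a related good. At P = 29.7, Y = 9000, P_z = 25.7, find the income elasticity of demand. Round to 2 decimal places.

1.25

First evaluate Q_d: 6 − 4(29.7) + 0.0322(9000) + 2.12(25.7) = 6 − 118.8 + 289.8 + 54.484 = 231.484.
∂Q_d/∂Y = +0.0322, so E_I = 0.0322·(9000/231.484) ≈ 1.25.
E_I > 1: normal good (luxury).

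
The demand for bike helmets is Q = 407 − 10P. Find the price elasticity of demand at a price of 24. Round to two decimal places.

At P = 24, Q = 167.
dQ/dP = −10.
Point elasticity E = (dQ/dP)·(P/Q) = -10 × 24/167 ≈ -1.44.
|E| > 1, so demand is elastic at this price.

-1.44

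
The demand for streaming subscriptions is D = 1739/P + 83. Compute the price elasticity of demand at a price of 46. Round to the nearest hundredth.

-0.31

At P = 46, D = 120.8043.
dD/dP = −1739/P² = −0.8218.
Point elasticity E = (dD/dP)·(P/D) = -0.8218 × 46/120.8043 ≈ -0.31.
|E| < 1, so demand is inelastic at this price.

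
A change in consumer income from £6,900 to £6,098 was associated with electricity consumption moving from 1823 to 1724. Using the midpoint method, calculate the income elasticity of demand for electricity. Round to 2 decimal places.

0.45

%ΔQ = (1724 − 1823)/[(1823+1724)/2] = -99/1773.5 ≈ -0.0558.
%ΔY = (6,098 − 6,900)/[(6,900+6,098)/2] = -802/6499 ≈ -0.1234.
E_I = %ΔQ/%ΔY ≈ 0.45.
E_I ∈ (0,1): normal good (necessity).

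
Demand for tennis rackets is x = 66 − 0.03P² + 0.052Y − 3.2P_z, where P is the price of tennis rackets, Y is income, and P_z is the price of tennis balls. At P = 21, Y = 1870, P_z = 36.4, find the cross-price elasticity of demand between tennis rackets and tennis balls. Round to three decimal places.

x = 66 − 0.03(21)² + 0.052(1870) − 3.2(36.4) = 66 − 13.23 + 97.24 − 116.48 = 33.53.
∂x/∂P_z = −3.2, so E_xy = -3.2·(36.4/33.53) ≈ -3.474.
E_xy < 0: the goods are complements.

-3.474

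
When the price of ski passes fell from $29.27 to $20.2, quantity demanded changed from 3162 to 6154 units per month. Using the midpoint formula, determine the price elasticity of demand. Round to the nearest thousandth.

%Δq = (6154 − 3162)/[(3162 + 6154)/2] = 2992/4658 ≈ 0.6423.
%ΔP = (20.2 − 29.27)/[(29.27 + 20.2)/2] = -9.07/24.735 ≈ -0.3667.
Arc elasticity E = %Δq/%ΔP ≈ 0.6423/-0.3667 ≈ -1.752.
|E| > 1: demand is elastic over this range.

-1.752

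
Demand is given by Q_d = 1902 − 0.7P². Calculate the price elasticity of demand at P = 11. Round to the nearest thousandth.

-0.093

At P = 11, Q_d = 1817.3.
dQ_d/dP = −2·0.7·P = −15.4.
Point elasticity E = (dQ_d/dP)·(P/Q_d) = -15.4 × 11/1817.3 ≈ -0.093.
|E| < 1, so demand is inelastic at this price.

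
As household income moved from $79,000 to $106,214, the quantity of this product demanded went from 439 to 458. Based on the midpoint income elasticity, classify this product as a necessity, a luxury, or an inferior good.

necessity

%ΔQ = (458 − 439)/[(439+458)/2] = 19/448.5 ≈ 0.0424.
%ΔM = (106,214 − 79,000)/[(79,000+106,214)/2] = 27214/92607 ≈ 0.2939.
E_I = %ΔQ/%ΔM ≈ 0.144.
E_I ∈ (0,1): normal good (necessity).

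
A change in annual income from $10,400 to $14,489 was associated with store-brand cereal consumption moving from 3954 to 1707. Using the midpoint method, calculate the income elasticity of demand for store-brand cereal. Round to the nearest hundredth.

%ΔQ = (1707 − 3954)/[(3954+1707)/2] = -2247/2830.5 ≈ -0.7939.
%ΔY = (14,489 − 10,400)/[(10,400+14,489)/2] = 4089/12444.5 ≈ 0.3286.
E_I = %ΔQ/%ΔY ≈ -2.42.
E_I < 0: inferior good.

-2.42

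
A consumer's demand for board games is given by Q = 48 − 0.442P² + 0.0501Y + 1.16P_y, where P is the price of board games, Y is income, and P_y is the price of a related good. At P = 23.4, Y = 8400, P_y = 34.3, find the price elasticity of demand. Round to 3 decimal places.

-1.816

Q = 48 − 0.442(23.4)² + 0.0501(8400) + 1.16(34.3) = 48 − 242.0215 + 420.84 + 39.788 = 266.6065.
∂Q/∂P = −2·0.442·P = -20.6856, so E_p = -20.6856·(23.4/266.6065) ≈ -1.816.
|E_p| > 1: demand is elastic.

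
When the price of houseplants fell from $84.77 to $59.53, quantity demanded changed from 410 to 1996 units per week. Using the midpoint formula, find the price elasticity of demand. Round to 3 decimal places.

%Δq = (1996 − 410)/[(410 + 1996)/2] = 1586/1203 ≈ 1.3184.
%ΔP = (59.53 − 84.77)/[(84.77 + 59.53)/2] = -25.24/72.15 ≈ -0.3498.
Arc elasticity E = %Δq/%ΔP ≈ 1.3184/-0.3498 ≈ -3.769.
|E| > 1: demand is elastic over this range.

-3.769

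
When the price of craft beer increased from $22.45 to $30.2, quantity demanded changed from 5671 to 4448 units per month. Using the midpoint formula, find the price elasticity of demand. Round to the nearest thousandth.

-0.821

%ΔQ = (4448 − 5671)/[(5671 + 4448)/2] = -1223/5059.5 ≈ -0.2417.
%Δp = (30.2 − 22.45)/[(22.45 + 30.2)/2] = 7.75/26.325 ≈ 0.2944.
Arc elasticity E = %ΔQ/%Δp ≈ -0.2417/0.2944 ≈ -0.821.
|E| < 1: demand is inelastic over this range.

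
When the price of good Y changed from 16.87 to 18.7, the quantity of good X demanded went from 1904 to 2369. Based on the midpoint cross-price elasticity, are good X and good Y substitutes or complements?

substitutes

%ΔQ_x = (2369 − 1904)/[(1904+2369)/2] = 465/2136.5 ≈ 0.2176.
%ΔP_y = (18.7 − 16.87)/[(16.87+18.7)/2] ≈ 0.1029.
E_xy = 0.2176/0.1029 ≈ 2.115.
E_xy > 0, so the goods are substitutes.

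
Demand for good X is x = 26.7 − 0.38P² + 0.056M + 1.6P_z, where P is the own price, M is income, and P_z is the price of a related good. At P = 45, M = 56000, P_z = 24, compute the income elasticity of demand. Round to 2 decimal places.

At the given point, x = 26.7 − 0.38(45)² + 0.056(56000) + 1.6(24) = 26.7 − 769.5 + 3136 + 38.4 = 2431.6.
∂x/∂M = +0.056, so E_I = 0.056·(56000/2431.6) ≈ 1.29.
E_I > 1: normal good (luxury).

1.29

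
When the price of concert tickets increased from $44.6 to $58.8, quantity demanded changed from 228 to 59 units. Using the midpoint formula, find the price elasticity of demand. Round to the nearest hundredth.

%Δq = (59 − 228)/[(228 + 59)/2] = -169/143.5 ≈ -1.1777.
%Δp = (58.8 − 44.6)/[(44.6 + 58.8)/2] = 14.2/51.7 ≈ 0.2747.
Arc elasticity E = %Δq/%Δp ≈ -1.1777/0.2747 ≈ -4.29.
|E| > 1: demand is elastic over this range.

-4.29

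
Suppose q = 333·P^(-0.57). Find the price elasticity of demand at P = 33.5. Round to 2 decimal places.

For a Cobb–Douglas (constant-elasticity) form q = A·P^α·…, the elasticity with respect to P equals the exponent α at every point.
Here the exponent on P is -0.57, so the price elasticity of demand is -0.57.

-0.57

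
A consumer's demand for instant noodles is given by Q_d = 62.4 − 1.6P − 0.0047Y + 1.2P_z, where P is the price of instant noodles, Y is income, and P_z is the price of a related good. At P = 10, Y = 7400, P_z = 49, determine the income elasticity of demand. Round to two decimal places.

-0.49

At the given point, Q_d = 62.4 − 1.6(10) − 0.0047(7400) + 1.2(49) = 62.4 − 16 − 34.78 + 58.8 = 70.42.
∂Q_d/∂Y = −0.0047, so E_I = -0.0047·(7400/70.42) ≈ -0.49.
E_I < 0: inferior good.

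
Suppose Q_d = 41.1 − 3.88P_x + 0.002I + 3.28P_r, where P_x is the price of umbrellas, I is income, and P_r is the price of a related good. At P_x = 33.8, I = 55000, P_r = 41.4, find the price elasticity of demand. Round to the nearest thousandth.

Q_d = 41.1 − 3.88(33.8) + 0.002(55000) + 3.28(41.4) = 41.1 − 131.144 + 110 + 135.792 = 155.748.
∂Q_d/∂P_x = −3.88, so E_p = (−3.88)·(33.8/155.748) ≈ -0.842.
|E_p| < 1: demand is inelastic.

-0.842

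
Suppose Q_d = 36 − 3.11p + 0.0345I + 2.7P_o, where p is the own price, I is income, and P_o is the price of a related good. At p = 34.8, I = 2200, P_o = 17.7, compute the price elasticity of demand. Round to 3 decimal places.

-2.103

Q_d = 36 − 3.11(34.8) + 0.0345(2200) + 2.7(17.7) = 36 − 108.228 + 75.9 + 47.79 = 51.462.
∂Q_d/∂p = −3.11, so E_p = (−3.11)·(34.8/51.462) ≈ -2.103.
|E_p| > 1: demand is elastic.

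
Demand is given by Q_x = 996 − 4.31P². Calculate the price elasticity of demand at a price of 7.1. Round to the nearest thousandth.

-0.558

At P = 7.1, Q_x = 778.7329.
dQ_x/dP = −2·4.31·P = −61.202.
Point elasticity E = (dQ_x/dP)·(P/Q_x) = -61.202 × 7.1/778.7329 ≈ -0.558.
|E| < 1, so demand is inelastic at this price.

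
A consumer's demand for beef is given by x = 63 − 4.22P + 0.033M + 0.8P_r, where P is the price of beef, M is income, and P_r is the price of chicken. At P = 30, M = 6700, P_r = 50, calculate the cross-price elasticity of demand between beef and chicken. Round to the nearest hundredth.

Evaluating quantity at (P, M, P_r) gives x = 63 − 4.22(30) + 0.033(6700) + 0.8(50) = 63 − 126.6 + 221.1 + 40 = 197.5.
∂x/∂P_r = +0.8, so E_xy = 0.8·(50/197.5) ≈ 0.20.
E_xy > 0: the goods are substitutes.

0.20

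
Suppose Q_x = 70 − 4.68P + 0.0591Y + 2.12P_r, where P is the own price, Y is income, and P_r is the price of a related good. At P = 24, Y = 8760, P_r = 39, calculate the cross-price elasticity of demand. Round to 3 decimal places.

Q_x = 70 − 4.68(24) + 0.0591(8760) + 2.12(39) = 70 − 112.32 + 517.716 + 82.68 = 558.076.
∂Q_x/∂P_r = +2.12, so E_xy = 2.12·(39/558.076) ≈ 0.148.
E_xy > 0: the goods are substitutes.

0.148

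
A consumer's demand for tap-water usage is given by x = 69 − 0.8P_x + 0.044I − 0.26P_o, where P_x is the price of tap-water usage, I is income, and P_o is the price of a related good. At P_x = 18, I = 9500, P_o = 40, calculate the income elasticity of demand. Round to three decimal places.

First evaluate x: 69 − 0.8(18) + 0.044(9500) − 0.26(40) = 69 − 14.4 + 418 − 10.4 = 462.2.
∂x/∂I = +0.044, so E_I = 0.044·(9500/462.2) ≈ 0.904.
E_I ∈ (0,1): normal good (necessity).

0.904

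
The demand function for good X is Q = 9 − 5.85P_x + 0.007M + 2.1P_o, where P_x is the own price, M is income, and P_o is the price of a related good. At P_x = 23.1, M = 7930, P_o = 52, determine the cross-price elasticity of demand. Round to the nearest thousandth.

At the given point, Q = 9 − 5.85(23.1) + 0.007(7930) + 2.1(52) = 9 − 135.135 + 55.51 + 109.2 = 38.575.
∂Q/∂P_o = +2.1, so E_xy = 2.1·(52/38.575) ≈ 2.831.
E_xy > 0: the goods are substitutes.

2.831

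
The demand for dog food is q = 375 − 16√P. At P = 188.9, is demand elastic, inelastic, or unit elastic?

inelastic

At P = 188.9, q = 155.0946.
dq/dP = −16/(2√P) = −16/(2·13.7441).
Point elasticity E = (dq/dP)·(P/q) = -0.5821 × 188.9/155.0946 ≈ -0.709.
|E| ≈ 0.709 < 1, so demand is inelastic.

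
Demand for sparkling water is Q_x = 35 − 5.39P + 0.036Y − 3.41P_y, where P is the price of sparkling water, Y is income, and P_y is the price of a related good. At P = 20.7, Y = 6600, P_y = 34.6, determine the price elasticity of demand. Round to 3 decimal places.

-2.592

At the given point, Q_x = 35 − 5.39(20.7) + 0.036(6600) − 3.41(34.6) = 35 − 111.573 + 237.6 − 117.986 = 43.041.
∂Q_x/∂P = −5.39, so E_p = (−5.39)·(20.7/43.041) ≈ -2.592.
|E_p| > 1: demand is elastic.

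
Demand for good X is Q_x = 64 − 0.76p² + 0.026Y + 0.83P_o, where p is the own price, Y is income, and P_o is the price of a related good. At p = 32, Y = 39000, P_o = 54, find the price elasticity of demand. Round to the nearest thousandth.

-4.517

Substituting, Q_x = 64 − 0.76(32)² + 0.026(39000) + 0.83(54) = 64 − 778.24 + 1014 + 44.82 = 344.58.
∂Q_x/∂p = −2·0.76·p = -48.64, so E_p = -48.64·(32/344.58) ≈ -4.517.
|E_p| > 1: demand is elastic.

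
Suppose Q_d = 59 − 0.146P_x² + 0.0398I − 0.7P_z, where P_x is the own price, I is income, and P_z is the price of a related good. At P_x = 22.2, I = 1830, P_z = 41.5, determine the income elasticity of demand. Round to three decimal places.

2.362

At the given point, Q_d = 59 − 0.146(22.2)² + 0.0398(1830) − 0.7(41.5) = 59 − 71.9546 + 72.834 − 29.05 = 30.8294.
∂Q_d/∂I = +0.0398, so E_I = 0.0398·(1830/30.8294) ≈ 2.362.
E_I > 1: normal good (luxury).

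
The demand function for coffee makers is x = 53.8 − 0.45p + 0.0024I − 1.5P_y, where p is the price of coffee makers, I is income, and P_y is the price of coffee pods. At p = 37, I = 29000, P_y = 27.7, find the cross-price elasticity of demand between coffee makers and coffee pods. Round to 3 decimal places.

-0.637

Evaluating quantity at (p, I, P_y) gives x = 53.8 − 0.45(37) + 0.0024(29000) − 1.5(27.7) = 53.8 − 16.65 + 69.6 − 41.55 = 65.2.
∂x/∂P_y = −1.5, so E_xy = -1.5·(27.7/65.2) ≈ -0.637.
E_xy < 0: the goods are complements.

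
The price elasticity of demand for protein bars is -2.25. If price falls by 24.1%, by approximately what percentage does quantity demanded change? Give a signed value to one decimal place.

%ΔQ ≈ E × %ΔP = (-2.25) × (-24.1%) ≈ 54.2%.

54.2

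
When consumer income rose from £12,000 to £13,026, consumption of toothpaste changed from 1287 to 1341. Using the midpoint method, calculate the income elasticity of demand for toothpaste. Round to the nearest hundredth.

0.50

%ΔQ = (1341 − 1287)/[(1287+1341)/2] = 54/1314 ≈ 0.0411.
%ΔM = (13,026 − 12,000)/[(12,000+13,026)/2] = 1026/12513 ≈ 0.0820.
E_I = %ΔQ/%ΔM ≈ 0.50.
E_I ∈ (0,1): normal good (necessity).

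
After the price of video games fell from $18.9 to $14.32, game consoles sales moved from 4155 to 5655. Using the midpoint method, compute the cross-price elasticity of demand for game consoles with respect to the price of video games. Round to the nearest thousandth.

%ΔQ_x = (5655 − 4155)/[(4155+5655)/2] = 1500/4905 ≈ 0.3058.
%ΔP_y = (14.32 − 18.9)/[(18.9+14.32)/2] ≈ -0.2757.
E_xy = 0.3058/-0.2757 ≈ -1.109.
E_xy < 0, so game consoles and video games are complements.

-1.109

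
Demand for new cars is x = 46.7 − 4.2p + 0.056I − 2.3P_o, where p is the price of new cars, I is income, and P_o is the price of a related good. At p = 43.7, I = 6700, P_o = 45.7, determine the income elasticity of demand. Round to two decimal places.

2.82

x = 46.7 − 4.2(43.7) + 0.056(6700) − 2.3(45.7) = 46.7 − 183.54 + 375.2 − 105.11 = 133.25.
∂x/∂I = +0.056, so E_I = 0.056·(6700/133.25) ≈ 2.82.
E_I > 1: normal good (luxury).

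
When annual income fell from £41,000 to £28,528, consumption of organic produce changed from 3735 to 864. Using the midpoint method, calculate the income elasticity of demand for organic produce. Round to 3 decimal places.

3.480

%ΔQ = (864 − 3735)/[(3735+864)/2] = -2871/2299.5 ≈ -1.2485.
%ΔY = (28,528 − 41,000)/[(41,000+28,528)/2] = -12472/34764 ≈ -0.3588.
E_I = %ΔQ/%ΔY ≈ 3.480.
E_I > 1: normal good (luxury).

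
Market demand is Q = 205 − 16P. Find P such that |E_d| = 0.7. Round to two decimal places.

5.28

Set −bP/(a − bP) = −0.7 ⇒ bP = 0.7(a − bP) ⇒ bP(1+0.7) = 0.7·a.
P = 0.7·205/(16·1.7) ≈ 5.28.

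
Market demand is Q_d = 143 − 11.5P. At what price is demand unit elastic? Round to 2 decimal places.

For linear demand Q_d = a − bP, E = −bP/(a − bP). |E| = 1 ⇒ bP = a − bP ⇒ P = a/(2b).
P = 143/(2·11.5) ≈ 6.22.

6.22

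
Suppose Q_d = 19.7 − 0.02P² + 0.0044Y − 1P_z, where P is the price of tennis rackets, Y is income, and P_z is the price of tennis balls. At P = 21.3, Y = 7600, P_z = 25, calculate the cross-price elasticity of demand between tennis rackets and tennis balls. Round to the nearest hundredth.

-1.31

Evaluating quantity at (P, Y, P_z) gives Q_d = 19.7 − 0.02(21.3)² + 0.0044(7600) − 1(25) = 19.7 − 9.0738 + 33.44 − 25 = 19.0662.
∂Q_d/∂P_z = −1, so E_xy = -1·(25/19.0662) ≈ -1.31.
E_xy < 0: the goods are complements.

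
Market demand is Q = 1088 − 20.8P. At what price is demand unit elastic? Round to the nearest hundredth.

For linear demand Q = a − bP, E = −bP/(a − bP). |E| = 1 ⇒ bP = a − bP ⇒ P = a/(2b).
P = 1088/(2·20.8) ≈ 26.15.

26.15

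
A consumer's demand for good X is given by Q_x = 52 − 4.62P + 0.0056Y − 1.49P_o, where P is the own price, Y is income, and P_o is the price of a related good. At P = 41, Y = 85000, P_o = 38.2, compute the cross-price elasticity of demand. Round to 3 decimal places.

-0.202

Evaluating quantity at (P, Y, P_o) gives Q_x = 52 − 4.62(41) + 0.0056(85000) − 1.49(38.2) = 52 − 189.42 + 476 − 56.918 = 281.662.
∂Q_x/∂P_o = −1.49, so E_xy = -1.49·(38.2/281.662) ≈ -0.202.
E_xy < 0: the goods are complements.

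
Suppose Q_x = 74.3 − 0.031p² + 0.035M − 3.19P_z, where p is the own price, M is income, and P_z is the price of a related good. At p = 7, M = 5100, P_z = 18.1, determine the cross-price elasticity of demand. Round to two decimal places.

First evaluate Q_x: 74.3 − 0.031(7)² + 0.035(5100) − 3.19(18.1) = 74.3 − 1.519 + 178.5 − 57.739 = 193.542.
∂Q_x/∂P_z = −3.19, so E_xy = -3.19·(18.1/193.542) ≈ -0.30.
E_xy < 0: the goods are complements.

-0.30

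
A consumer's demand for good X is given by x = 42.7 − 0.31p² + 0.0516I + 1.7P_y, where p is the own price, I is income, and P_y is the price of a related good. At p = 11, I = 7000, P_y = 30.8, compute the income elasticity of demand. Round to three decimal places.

Evaluating quantity at (p, I, P_y) gives x = 42.7 − 0.31(11)² + 0.0516(7000) + 1.7(30.8) = 42.7 − 37.51 + 361.2 + 52.36 = 418.75.
∂x/∂I = +0.0516, so E_I = 0.0516·(7000/418.75) ≈ 0.863.
E_I ∈ (0,1): normal good (necessity).

0.863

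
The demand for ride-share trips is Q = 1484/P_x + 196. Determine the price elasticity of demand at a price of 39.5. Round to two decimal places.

At P_x = 39.5, Q = 233.5696.
dQ/dP_x = −1484/P_x² = −0.9511.
Point elasticity E = (dQ/dP_x)·(P_x/Q) = -0.9511 × 39.5/233.5696 ≈ -0.16.
|E| < 1, so demand is inelastic at this price.

-0.16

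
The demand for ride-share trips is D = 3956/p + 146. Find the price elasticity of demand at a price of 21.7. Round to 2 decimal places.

-0.56

At p = 21.7, D = 328.3041.
dD/dp = −3956/p² = −8.4011.
Point elasticity E = (dD/dp)·(p/D) = -8.4011 × 21.7/328.3041 ≈ -0.56.
|E| < 1, so demand is inelastic at this price.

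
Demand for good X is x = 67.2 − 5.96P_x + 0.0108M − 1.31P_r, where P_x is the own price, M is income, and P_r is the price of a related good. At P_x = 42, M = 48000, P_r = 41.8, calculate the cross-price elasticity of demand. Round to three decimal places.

Evaluating quantity at (P_x, M, P_r) gives x = 67.2 − 5.96(42) + 0.0108(48000) − 1.31(41.8) = 67.2 − 250.32 + 518.4 − 54.758 = 280.522.
∂x/∂P_r = −1.31, so E_xy = -1.31·(41.8/280.522) ≈ -0.195.
E_xy < 0: the goods are complements.

-0.195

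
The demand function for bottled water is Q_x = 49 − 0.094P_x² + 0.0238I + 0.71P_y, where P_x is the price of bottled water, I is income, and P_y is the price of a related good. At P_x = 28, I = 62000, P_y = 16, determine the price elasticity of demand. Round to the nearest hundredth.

-0.10

Substituting, Q_x = 49 − 0.094(28)² + 0.0238(62000) + 0.71(16) = 49 − 73.696 + 1475.6 + 11.36 = 1462.264.
∂Q_x/∂P_x = −2·0.094·P_x = -5.264, so E_p = -5.264·(28/1462.264) ≈ -0.10.
|E_p| < 1: demand is inelastic.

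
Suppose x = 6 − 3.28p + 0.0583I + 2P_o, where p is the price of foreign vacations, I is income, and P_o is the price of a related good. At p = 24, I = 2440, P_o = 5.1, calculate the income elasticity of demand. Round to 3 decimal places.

First evaluate x: 6 − 3.28(24) + 0.0583(2440) + 2(5.1) = 6 − 78.72 + 142.252 + 10.2 = 79.732.
∂x/∂I = +0.0583, so E_I = 0.0583·(2440/79.732) ≈ 1.784.
E_I > 1: normal good (luxury).

1.784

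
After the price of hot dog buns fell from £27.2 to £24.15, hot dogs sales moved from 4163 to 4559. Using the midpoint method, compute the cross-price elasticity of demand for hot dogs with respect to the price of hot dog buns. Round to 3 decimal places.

%ΔQ_x = (4559 − 4163)/[(4163+4559)/2] = 396/4361 ≈ 0.0908.
%ΔP_y = (24.15 − 27.2)/[(27.2+24.15)/2] ≈ -0.1188.
E_xy = 0.0908/-0.1188 ≈ -0.764.
E_xy < 0, so hot dogs and hot dog buns are complements.

-0.764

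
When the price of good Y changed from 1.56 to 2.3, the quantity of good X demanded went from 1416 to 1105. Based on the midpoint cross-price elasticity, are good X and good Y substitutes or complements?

%ΔQ_x = (1105 − 1416)/[(1416+1105)/2] = -311/1260.5 ≈ -0.2467.
%ΔP_y = (2.3 − 1.56)/[(1.56+2.3)/2] ≈ 0.3834.
E_xy = -0.2467/0.3834 ≈ -0.643.
E_xy < 0, so the goods are complements.

complements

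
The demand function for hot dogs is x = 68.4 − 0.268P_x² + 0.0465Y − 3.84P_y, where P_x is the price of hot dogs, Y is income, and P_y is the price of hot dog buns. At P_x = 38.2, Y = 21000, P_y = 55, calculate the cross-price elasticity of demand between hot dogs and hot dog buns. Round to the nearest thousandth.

At the given point, x = 68.4 − 0.268(38.2)² + 0.0465(21000) − 3.84(55) = 68.4 − 391.0763 + 976.5 − 211.2 = 442.6237.
∂x/∂P_y = −3.84, so E_xy = -3.84·(55/442.6237) ≈ -0.477.
E_xy < 0: the goods are complements.

-0.477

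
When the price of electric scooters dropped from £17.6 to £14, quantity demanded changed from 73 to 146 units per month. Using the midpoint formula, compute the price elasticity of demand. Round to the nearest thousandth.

-2.926

%Δq = (146 − 73)/[(73 + 146)/2] = 73/109.5 ≈ 0.6667.
%Δp = (14 − 17.6)/[(17.6 + 14)/2] = -3.6/15.8 ≈ -0.2278.
Arc elasticity E = %Δq/%Δp ≈ 0.6667/-0.2278 ≈ -2.926.
|E| > 1: demand is elastic over this range.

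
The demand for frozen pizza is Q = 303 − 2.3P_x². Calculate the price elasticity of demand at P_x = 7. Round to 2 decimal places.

At P_x = 7, Q = 190.3.
dQ/dP_x = −2·2.3·P_x = −32.2.
Point elasticity E = (dQ/dP_x)·(P_x/Q) = -32.2 × 7/190.3 ≈ -1.18.
|E| > 1, so demand is elastic at this price.

-1.18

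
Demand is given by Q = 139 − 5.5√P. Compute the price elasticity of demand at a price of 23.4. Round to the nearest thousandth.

-0.118

At P = 23.4, Q = 112.3945.
dQ/dP = −5.5/(2√P) = −5.5/(2·4.8374).
Point elasticity E = (dQ/dP)·(P/Q) = -0.5685 × 23.4/112.3945 ≈ -0.118.
|E| < 1, so demand is inelastic at this price.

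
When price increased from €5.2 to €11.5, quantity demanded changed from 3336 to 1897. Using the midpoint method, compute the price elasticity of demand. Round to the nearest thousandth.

-0.729

%Δq = (1897 − 3336)/[(3336 + 1897)/2] = -1439/2616.5 ≈ -0.5500.
%ΔP = (11.5 − 5.2)/[(5.2 + 11.5)/2] = 6.3/8.35 ≈ 0.7545.
Arc elasticity E = %Δq/%ΔP ≈ -0.5500/0.7545 ≈ -0.729.
|E| < 1: demand is inelastic over this range.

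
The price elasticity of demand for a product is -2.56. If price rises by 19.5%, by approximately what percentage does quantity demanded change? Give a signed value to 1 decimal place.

-49.9

%ΔQ ≈ E × %ΔP = (-2.56) × (19.5%) ≈ -49.9%.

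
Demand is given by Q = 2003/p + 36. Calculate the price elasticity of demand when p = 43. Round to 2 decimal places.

-0.56

At p = 43, Q = 82.5814.
dQ/dp = −2003/p² = −1.0833.
Point elasticity E = (dQ/dp)·(p/Q) = -1.0833 × 43/82.5814 ≈ -0.56.
|E| < 1, so demand is inelastic at this price.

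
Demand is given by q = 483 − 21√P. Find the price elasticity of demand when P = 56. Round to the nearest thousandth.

-0.241

At P = 56, q = 325.8504.
dq/dP = −21/(2√P) = −21/(2·7.4833).
Point elasticity E = (dq/dP)·(P/q) = -1.4031 × 56/325.8504 ≈ -0.241.
|E| < 1, so demand is inelastic at this price.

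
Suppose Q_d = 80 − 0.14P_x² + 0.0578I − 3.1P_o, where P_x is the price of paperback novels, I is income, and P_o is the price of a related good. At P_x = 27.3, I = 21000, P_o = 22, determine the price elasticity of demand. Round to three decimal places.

-0.186

Q_d = 80 − 0.14(27.3)² + 0.0578(21000) − 3.1(22) = 80 − 104.3406 + 1213.8 − 68.2 = 1121.2594.
∂Q_d/∂P_x = −2·0.14·P_x = -7.644, so E_p = -7.644·(27.3/1121.2594) ≈ -0.186.
|E_p| < 1: demand is inelastic.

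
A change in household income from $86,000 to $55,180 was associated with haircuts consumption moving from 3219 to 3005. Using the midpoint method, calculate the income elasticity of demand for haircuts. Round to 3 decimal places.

0.158

%ΔQ = (3005 − 3219)/[(3219+3005)/2] = -214/3112 ≈ -0.0688.
%ΔY = (55,180 − 86,000)/[(86,000+55,180)/2] = -30820/70590 ≈ -0.4366.
E_I = %ΔQ/%ΔY ≈ 0.158.
E_I ∈ (0,1): normal good (necessity).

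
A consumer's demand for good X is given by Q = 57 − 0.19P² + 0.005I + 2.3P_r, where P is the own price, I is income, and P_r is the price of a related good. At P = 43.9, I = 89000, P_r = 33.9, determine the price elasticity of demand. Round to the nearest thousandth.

At the given point, Q = 57 − 0.19(43.9)² + 0.005(89000) + 2.3(33.9) = 57 − 366.1699 + 445 + 77.97 = 213.8001.
∂Q/∂P = −2·0.19·P = -16.682, so E_p = -16.682·(43.9/213.8001) ≈ -3.425.
|E_p| > 1: demand is elastic.

-3.425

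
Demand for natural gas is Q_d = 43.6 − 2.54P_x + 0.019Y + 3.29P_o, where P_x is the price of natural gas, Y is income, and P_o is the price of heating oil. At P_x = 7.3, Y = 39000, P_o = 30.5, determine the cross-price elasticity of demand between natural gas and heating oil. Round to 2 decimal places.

At the given point, Q_d = 43.6 − 2.54(7.3) + 0.019(39000) + 3.29(30.5) = 43.6 − 18.542 + 741 + 100.345 = 866.403.
∂Q_d/∂P_o = +3.29, so E_xy = 3.29·(30.5/866.403) ≈ 0.12.
E_xy > 0: the goods are substitutes.

0.12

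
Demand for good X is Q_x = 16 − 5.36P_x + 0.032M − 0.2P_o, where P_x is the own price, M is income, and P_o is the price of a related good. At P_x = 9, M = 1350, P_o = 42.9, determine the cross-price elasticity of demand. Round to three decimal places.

Substituting, Q_x = 16 − 5.36(9) + 0.032(1350) − 0.2(42.9) = 16 − 48.24 + 43.2 − 8.58 = 2.38.
∂Q_x/∂P_o = −0.2, so E_xy = -0.2·(42.9/2.38) ≈ -3.605.
E_xy < 0: the goods are complements.

-3.605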